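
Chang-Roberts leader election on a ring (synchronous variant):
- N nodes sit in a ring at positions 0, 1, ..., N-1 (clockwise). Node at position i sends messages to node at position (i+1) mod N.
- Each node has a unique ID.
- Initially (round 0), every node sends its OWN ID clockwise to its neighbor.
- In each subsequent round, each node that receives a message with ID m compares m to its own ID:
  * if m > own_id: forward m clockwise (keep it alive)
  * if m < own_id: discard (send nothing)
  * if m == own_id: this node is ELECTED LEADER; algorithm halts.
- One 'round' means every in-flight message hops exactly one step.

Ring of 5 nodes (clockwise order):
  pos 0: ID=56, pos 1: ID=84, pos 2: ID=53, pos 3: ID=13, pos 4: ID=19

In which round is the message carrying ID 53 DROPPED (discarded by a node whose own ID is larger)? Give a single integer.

Answer: 3

Derivation:
Round 1: pos1(id84) recv 56: drop; pos2(id53) recv 84: fwd; pos3(id13) recv 53: fwd; pos4(id19) recv 13: drop; pos0(id56) recv 19: drop
Round 2: pos3(id13) recv 84: fwd; pos4(id19) recv 53: fwd
Round 3: pos4(id19) recv 84: fwd; pos0(id56) recv 53: drop
Round 4: pos0(id56) recv 84: fwd
Round 5: pos1(id84) recv 84: ELECTED
Message ID 53 originates at pos 2; dropped at pos 0 in round 3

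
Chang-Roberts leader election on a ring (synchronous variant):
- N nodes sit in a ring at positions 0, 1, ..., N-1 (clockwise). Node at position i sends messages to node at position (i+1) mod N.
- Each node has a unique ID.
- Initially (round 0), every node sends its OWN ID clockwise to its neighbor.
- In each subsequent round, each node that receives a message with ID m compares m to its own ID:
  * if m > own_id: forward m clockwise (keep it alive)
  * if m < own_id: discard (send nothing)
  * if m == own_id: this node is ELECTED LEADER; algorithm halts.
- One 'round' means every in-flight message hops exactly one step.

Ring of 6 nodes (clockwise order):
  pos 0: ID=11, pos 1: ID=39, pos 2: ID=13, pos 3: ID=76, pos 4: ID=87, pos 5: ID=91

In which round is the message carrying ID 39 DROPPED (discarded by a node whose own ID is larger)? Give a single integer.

Answer: 2

Derivation:
Round 1: pos1(id39) recv 11: drop; pos2(id13) recv 39: fwd; pos3(id76) recv 13: drop; pos4(id87) recv 76: drop; pos5(id91) recv 87: drop; pos0(id11) recv 91: fwd
Round 2: pos3(id76) recv 39: drop; pos1(id39) recv 91: fwd
Round 3: pos2(id13) recv 91: fwd
Round 4: pos3(id76) recv 91: fwd
Round 5: pos4(id87) recv 91: fwd
Round 6: pos5(id91) recv 91: ELECTED
Message ID 39 originates at pos 1; dropped at pos 3 in round 2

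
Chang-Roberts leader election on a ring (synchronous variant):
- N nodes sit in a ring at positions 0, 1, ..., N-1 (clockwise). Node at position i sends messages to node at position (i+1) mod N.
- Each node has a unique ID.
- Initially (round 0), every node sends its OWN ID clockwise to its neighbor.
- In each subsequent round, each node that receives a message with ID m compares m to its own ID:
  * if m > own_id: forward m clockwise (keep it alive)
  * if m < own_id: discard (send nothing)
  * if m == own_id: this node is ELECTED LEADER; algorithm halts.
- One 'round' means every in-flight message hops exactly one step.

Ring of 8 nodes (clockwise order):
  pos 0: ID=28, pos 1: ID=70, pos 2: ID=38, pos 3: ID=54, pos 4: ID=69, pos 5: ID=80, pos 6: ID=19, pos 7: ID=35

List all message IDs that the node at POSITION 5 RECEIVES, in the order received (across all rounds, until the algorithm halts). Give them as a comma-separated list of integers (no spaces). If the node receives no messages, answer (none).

Round 1: pos1(id70) recv 28: drop; pos2(id38) recv 70: fwd; pos3(id54) recv 38: drop; pos4(id69) recv 54: drop; pos5(id80) recv 69: drop; pos6(id19) recv 80: fwd; pos7(id35) recv 19: drop; pos0(id28) recv 35: fwd
Round 2: pos3(id54) recv 70: fwd; pos7(id35) recv 80: fwd; pos1(id70) recv 35: drop
Round 3: pos4(id69) recv 70: fwd; pos0(id28) recv 80: fwd
Round 4: pos5(id80) recv 70: drop; pos1(id70) recv 80: fwd
Round 5: pos2(id38) recv 80: fwd
Round 6: pos3(id54) recv 80: fwd
Round 7: pos4(id69) recv 80: fwd
Round 8: pos5(id80) recv 80: ELECTED

Answer: 69,70,80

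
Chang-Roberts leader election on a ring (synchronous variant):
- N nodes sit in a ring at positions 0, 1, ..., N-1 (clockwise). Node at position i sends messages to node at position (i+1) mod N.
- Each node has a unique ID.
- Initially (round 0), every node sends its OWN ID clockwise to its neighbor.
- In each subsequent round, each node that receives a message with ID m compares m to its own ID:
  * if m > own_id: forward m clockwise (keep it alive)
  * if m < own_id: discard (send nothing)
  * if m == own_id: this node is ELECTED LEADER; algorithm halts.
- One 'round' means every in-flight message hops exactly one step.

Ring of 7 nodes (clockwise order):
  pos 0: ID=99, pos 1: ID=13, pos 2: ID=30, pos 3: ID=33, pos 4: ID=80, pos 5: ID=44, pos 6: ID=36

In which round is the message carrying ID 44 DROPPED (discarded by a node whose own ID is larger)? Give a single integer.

Answer: 2

Derivation:
Round 1: pos1(id13) recv 99: fwd; pos2(id30) recv 13: drop; pos3(id33) recv 30: drop; pos4(id80) recv 33: drop; pos5(id44) recv 80: fwd; pos6(id36) recv 44: fwd; pos0(id99) recv 36: drop
Round 2: pos2(id30) recv 99: fwd; pos6(id36) recv 80: fwd; pos0(id99) recv 44: drop
Round 3: pos3(id33) recv 99: fwd; pos0(id99) recv 80: drop
Round 4: pos4(id80) recv 99: fwd
Round 5: pos5(id44) recv 99: fwd
Round 6: pos6(id36) recv 99: fwd
Round 7: pos0(id99) recv 99: ELECTED
Message ID 44 originates at pos 5; dropped at pos 0 in round 2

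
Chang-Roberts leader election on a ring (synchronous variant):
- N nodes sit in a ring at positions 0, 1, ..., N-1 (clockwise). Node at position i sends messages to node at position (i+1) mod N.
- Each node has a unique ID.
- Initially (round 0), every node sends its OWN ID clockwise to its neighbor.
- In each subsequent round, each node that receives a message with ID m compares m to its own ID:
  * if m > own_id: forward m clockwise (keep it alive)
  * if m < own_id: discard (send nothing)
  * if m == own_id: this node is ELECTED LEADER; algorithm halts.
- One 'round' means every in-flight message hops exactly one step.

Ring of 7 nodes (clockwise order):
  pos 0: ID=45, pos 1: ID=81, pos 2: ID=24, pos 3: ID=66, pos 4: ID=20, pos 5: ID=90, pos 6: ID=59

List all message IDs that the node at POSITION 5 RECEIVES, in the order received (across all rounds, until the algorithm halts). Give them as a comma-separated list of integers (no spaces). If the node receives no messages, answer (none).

Answer: 20,66,81,90

Derivation:
Round 1: pos1(id81) recv 45: drop; pos2(id24) recv 81: fwd; pos3(id66) recv 24: drop; pos4(id20) recv 66: fwd; pos5(id90) recv 20: drop; pos6(id59) recv 90: fwd; pos0(id45) recv 59: fwd
Round 2: pos3(id66) recv 81: fwd; pos5(id90) recv 66: drop; pos0(id45) recv 90: fwd; pos1(id81) recv 59: drop
Round 3: pos4(id20) recv 81: fwd; pos1(id81) recv 90: fwd
Round 4: pos5(id90) recv 81: drop; pos2(id24) recv 90: fwd
Round 5: pos3(id66) recv 90: fwd
Round 6: pos4(id20) recv 90: fwd
Round 7: pos5(id90) recv 90: ELECTED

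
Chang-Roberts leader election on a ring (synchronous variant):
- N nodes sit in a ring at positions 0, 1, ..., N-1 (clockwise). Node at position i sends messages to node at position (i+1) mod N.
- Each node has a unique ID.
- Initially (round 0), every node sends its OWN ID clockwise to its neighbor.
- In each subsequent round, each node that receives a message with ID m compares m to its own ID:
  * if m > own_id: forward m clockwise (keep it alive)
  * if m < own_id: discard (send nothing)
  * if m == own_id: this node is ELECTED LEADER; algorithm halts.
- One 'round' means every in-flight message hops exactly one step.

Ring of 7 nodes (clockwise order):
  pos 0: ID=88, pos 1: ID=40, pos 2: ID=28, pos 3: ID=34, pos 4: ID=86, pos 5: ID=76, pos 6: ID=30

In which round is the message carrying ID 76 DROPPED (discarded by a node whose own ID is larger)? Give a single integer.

Round 1: pos1(id40) recv 88: fwd; pos2(id28) recv 40: fwd; pos3(id34) recv 28: drop; pos4(id86) recv 34: drop; pos5(id76) recv 86: fwd; pos6(id30) recv 76: fwd; pos0(id88) recv 30: drop
Round 2: pos2(id28) recv 88: fwd; pos3(id34) recv 40: fwd; pos6(id30) recv 86: fwd; pos0(id88) recv 76: drop
Round 3: pos3(id34) recv 88: fwd; pos4(id86) recv 40: drop; pos0(id88) recv 86: drop
Round 4: pos4(id86) recv 88: fwd
Round 5: pos5(id76) recv 88: fwd
Round 6: pos6(id30) recv 88: fwd
Round 7: pos0(id88) recv 88: ELECTED
Message ID 76 originates at pos 5; dropped at pos 0 in round 2

Answer: 2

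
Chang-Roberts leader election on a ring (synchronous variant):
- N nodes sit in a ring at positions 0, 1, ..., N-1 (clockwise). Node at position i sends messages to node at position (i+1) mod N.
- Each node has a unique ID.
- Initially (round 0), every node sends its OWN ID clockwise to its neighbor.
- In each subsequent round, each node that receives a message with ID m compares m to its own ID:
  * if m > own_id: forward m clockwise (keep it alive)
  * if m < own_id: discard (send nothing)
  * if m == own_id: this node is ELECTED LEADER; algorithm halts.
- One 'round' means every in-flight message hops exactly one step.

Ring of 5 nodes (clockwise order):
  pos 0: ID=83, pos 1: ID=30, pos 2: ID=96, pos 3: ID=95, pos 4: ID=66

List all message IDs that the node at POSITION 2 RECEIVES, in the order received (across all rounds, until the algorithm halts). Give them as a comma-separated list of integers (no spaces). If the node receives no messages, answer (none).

Round 1: pos1(id30) recv 83: fwd; pos2(id96) recv 30: drop; pos3(id95) recv 96: fwd; pos4(id66) recv 95: fwd; pos0(id83) recv 66: drop
Round 2: pos2(id96) recv 83: drop; pos4(id66) recv 96: fwd; pos0(id83) recv 95: fwd
Round 3: pos0(id83) recv 96: fwd; pos1(id30) recv 95: fwd
Round 4: pos1(id30) recv 96: fwd; pos2(id96) recv 95: drop
Round 5: pos2(id96) recv 96: ELECTED

Answer: 30,83,95,96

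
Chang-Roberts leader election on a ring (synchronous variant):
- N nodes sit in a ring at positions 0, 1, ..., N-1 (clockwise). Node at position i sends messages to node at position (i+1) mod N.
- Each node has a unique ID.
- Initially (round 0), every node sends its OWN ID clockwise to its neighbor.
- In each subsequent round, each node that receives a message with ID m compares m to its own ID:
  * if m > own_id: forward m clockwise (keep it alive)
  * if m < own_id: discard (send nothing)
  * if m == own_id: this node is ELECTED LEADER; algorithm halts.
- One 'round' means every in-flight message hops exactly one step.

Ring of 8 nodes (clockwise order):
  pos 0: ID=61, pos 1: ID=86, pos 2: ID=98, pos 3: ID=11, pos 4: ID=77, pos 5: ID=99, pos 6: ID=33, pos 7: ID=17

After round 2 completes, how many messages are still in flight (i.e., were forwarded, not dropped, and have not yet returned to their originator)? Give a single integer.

Round 1: pos1(id86) recv 61: drop; pos2(id98) recv 86: drop; pos3(id11) recv 98: fwd; pos4(id77) recv 11: drop; pos5(id99) recv 77: drop; pos6(id33) recv 99: fwd; pos7(id17) recv 33: fwd; pos0(id61) recv 17: drop
Round 2: pos4(id77) recv 98: fwd; pos7(id17) recv 99: fwd; pos0(id61) recv 33: drop
After round 2: 2 messages still in flight

Answer: 2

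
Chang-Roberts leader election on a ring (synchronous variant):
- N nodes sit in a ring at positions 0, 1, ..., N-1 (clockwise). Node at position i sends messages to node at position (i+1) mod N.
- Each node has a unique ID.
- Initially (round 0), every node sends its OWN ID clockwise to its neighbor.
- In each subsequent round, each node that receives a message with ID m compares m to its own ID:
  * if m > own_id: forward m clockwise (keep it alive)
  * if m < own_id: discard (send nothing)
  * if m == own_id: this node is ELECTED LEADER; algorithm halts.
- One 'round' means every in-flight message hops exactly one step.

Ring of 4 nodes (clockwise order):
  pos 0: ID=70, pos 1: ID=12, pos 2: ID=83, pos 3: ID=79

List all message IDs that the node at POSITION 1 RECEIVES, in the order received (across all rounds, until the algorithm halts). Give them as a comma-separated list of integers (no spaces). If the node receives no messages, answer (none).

Round 1: pos1(id12) recv 70: fwd; pos2(id83) recv 12: drop; pos3(id79) recv 83: fwd; pos0(id70) recv 79: fwd
Round 2: pos2(id83) recv 70: drop; pos0(id70) recv 83: fwd; pos1(id12) recv 79: fwd
Round 3: pos1(id12) recv 83: fwd; pos2(id83) recv 79: drop
Round 4: pos2(id83) recv 83: ELECTED

Answer: 70,79,83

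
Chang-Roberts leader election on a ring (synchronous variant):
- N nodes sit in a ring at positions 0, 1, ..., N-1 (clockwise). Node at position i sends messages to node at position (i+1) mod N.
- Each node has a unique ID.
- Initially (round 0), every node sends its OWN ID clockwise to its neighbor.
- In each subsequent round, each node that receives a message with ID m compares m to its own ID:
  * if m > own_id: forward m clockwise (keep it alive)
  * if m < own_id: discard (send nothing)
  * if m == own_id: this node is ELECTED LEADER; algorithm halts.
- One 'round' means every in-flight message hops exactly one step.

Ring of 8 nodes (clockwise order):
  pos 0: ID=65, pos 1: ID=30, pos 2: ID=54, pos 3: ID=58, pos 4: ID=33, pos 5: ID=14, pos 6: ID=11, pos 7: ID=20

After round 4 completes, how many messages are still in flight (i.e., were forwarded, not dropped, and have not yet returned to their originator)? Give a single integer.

Answer: 2

Derivation:
Round 1: pos1(id30) recv 65: fwd; pos2(id54) recv 30: drop; pos3(id58) recv 54: drop; pos4(id33) recv 58: fwd; pos5(id14) recv 33: fwd; pos6(id11) recv 14: fwd; pos7(id20) recv 11: drop; pos0(id65) recv 20: drop
Round 2: pos2(id54) recv 65: fwd; pos5(id14) recv 58: fwd; pos6(id11) recv 33: fwd; pos7(id20) recv 14: drop
Round 3: pos3(id58) recv 65: fwd; pos6(id11) recv 58: fwd; pos7(id20) recv 33: fwd
Round 4: pos4(id33) recv 65: fwd; pos7(id20) recv 58: fwd; pos0(id65) recv 33: drop
After round 4: 2 messages still in flight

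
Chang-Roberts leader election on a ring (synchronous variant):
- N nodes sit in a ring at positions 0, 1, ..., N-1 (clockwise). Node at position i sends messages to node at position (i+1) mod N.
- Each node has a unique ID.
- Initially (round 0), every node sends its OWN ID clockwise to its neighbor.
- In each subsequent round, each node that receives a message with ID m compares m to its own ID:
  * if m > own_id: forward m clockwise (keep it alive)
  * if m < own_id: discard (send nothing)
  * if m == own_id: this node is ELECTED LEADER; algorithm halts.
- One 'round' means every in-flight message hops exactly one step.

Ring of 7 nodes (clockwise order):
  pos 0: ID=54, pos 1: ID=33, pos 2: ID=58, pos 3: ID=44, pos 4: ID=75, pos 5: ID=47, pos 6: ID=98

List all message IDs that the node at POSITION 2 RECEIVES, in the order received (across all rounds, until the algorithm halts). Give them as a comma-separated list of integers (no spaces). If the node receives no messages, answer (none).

Answer: 33,54,98

Derivation:
Round 1: pos1(id33) recv 54: fwd; pos2(id58) recv 33: drop; pos3(id44) recv 58: fwd; pos4(id75) recv 44: drop; pos5(id47) recv 75: fwd; pos6(id98) recv 47: drop; pos0(id54) recv 98: fwd
Round 2: pos2(id58) recv 54: drop; pos4(id75) recv 58: drop; pos6(id98) recv 75: drop; pos1(id33) recv 98: fwd
Round 3: pos2(id58) recv 98: fwd
Round 4: pos3(id44) recv 98: fwd
Round 5: pos4(id75) recv 98: fwd
Round 6: pos5(id47) recv 98: fwd
Round 7: pos6(id98) recv 98: ELECTED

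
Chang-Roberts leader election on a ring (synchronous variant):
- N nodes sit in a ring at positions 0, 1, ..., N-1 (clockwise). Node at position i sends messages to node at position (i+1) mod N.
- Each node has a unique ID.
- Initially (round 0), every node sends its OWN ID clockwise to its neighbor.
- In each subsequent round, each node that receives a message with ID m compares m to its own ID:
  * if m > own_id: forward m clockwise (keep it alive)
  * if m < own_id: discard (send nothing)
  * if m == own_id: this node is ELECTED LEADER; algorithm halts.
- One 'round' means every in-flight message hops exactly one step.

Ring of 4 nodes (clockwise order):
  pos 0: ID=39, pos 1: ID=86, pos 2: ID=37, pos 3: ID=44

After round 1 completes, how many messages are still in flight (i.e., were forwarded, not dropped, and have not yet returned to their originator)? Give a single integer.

Answer: 2

Derivation:
Round 1: pos1(id86) recv 39: drop; pos2(id37) recv 86: fwd; pos3(id44) recv 37: drop; pos0(id39) recv 44: fwd
After round 1: 2 messages still in flight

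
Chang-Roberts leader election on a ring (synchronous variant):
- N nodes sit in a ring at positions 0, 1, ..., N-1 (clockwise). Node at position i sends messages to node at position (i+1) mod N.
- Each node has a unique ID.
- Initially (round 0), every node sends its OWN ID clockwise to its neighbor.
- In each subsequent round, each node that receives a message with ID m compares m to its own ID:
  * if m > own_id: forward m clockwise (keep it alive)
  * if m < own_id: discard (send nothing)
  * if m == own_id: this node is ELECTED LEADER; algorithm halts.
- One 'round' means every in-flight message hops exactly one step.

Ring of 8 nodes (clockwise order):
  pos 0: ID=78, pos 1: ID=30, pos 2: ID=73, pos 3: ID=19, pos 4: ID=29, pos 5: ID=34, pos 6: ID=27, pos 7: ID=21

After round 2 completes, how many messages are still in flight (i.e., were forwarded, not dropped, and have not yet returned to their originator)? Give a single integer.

Answer: 3

Derivation:
Round 1: pos1(id30) recv 78: fwd; pos2(id73) recv 30: drop; pos3(id19) recv 73: fwd; pos4(id29) recv 19: drop; pos5(id34) recv 29: drop; pos6(id27) recv 34: fwd; pos7(id21) recv 27: fwd; pos0(id78) recv 21: drop
Round 2: pos2(id73) recv 78: fwd; pos4(id29) recv 73: fwd; pos7(id21) recv 34: fwd; pos0(id78) recv 27: drop
After round 2: 3 messages still in flight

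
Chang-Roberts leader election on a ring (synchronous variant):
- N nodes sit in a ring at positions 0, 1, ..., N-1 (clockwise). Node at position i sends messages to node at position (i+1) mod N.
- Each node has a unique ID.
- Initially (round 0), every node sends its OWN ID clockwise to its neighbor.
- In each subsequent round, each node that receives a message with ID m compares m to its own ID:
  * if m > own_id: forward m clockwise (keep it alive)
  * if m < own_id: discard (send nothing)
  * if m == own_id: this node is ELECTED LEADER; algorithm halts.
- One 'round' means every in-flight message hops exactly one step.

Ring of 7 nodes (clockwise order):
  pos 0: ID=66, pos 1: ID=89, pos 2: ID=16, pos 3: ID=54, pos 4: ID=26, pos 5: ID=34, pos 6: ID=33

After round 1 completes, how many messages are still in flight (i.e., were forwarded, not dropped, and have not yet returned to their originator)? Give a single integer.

Answer: 3

Derivation:
Round 1: pos1(id89) recv 66: drop; pos2(id16) recv 89: fwd; pos3(id54) recv 16: drop; pos4(id26) recv 54: fwd; pos5(id34) recv 26: drop; pos6(id33) recv 34: fwd; pos0(id66) recv 33: drop
After round 1: 3 messages still in flight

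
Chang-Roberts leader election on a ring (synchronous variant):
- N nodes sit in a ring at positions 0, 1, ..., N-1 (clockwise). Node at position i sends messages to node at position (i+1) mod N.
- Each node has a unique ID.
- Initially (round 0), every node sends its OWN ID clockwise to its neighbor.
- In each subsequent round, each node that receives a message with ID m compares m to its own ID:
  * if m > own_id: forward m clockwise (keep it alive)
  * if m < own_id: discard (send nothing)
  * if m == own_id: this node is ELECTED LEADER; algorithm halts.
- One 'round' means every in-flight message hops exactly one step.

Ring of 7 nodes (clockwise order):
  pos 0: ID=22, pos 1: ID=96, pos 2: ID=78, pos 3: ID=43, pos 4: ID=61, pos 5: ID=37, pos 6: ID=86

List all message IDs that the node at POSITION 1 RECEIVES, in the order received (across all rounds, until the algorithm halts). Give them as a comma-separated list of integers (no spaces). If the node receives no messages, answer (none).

Round 1: pos1(id96) recv 22: drop; pos2(id78) recv 96: fwd; pos3(id43) recv 78: fwd; pos4(id61) recv 43: drop; pos5(id37) recv 61: fwd; pos6(id86) recv 37: drop; pos0(id22) recv 86: fwd
Round 2: pos3(id43) recv 96: fwd; pos4(id61) recv 78: fwd; pos6(id86) recv 61: drop; pos1(id96) recv 86: drop
Round 3: pos4(id61) recv 96: fwd; pos5(id37) recv 78: fwd
Round 4: pos5(id37) recv 96: fwd; pos6(id86) recv 78: drop
Round 5: pos6(id86) recv 96: fwd
Round 6: pos0(id22) recv 96: fwd
Round 7: pos1(id96) recv 96: ELECTED

Answer: 22,86,96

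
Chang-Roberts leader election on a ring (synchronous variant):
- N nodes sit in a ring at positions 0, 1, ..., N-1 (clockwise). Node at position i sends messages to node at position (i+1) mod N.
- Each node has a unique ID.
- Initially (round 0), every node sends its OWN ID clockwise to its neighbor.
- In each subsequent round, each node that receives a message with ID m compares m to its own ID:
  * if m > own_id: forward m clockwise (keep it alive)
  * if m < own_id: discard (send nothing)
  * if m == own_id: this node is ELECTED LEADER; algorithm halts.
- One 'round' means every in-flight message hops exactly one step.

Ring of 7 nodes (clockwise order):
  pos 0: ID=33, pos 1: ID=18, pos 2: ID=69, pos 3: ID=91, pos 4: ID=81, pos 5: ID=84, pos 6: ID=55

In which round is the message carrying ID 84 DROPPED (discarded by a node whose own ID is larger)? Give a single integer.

Answer: 5

Derivation:
Round 1: pos1(id18) recv 33: fwd; pos2(id69) recv 18: drop; pos3(id91) recv 69: drop; pos4(id81) recv 91: fwd; pos5(id84) recv 81: drop; pos6(id55) recv 84: fwd; pos0(id33) recv 55: fwd
Round 2: pos2(id69) recv 33: drop; pos5(id84) recv 91: fwd; pos0(id33) recv 84: fwd; pos1(id18) recv 55: fwd
Round 3: pos6(id55) recv 91: fwd; pos1(id18) recv 84: fwd; pos2(id69) recv 55: drop
Round 4: pos0(id33) recv 91: fwd; pos2(id69) recv 84: fwd
Round 5: pos1(id18) recv 91: fwd; pos3(id91) recv 84: drop
Round 6: pos2(id69) recv 91: fwd
Round 7: pos3(id91) recv 91: ELECTED
Message ID 84 originates at pos 5; dropped at pos 3 in round 5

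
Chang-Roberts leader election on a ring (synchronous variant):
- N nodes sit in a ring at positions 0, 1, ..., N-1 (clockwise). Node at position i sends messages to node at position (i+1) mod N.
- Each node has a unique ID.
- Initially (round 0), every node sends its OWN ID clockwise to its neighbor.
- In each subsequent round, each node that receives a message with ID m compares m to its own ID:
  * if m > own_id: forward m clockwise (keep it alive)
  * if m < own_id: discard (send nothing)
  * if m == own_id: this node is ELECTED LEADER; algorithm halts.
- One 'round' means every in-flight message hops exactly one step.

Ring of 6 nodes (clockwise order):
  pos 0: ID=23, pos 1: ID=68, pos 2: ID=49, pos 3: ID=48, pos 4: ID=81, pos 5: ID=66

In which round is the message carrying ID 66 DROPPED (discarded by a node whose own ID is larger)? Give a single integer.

Round 1: pos1(id68) recv 23: drop; pos2(id49) recv 68: fwd; pos3(id48) recv 49: fwd; pos4(id81) recv 48: drop; pos5(id66) recv 81: fwd; pos0(id23) recv 66: fwd
Round 2: pos3(id48) recv 68: fwd; pos4(id81) recv 49: drop; pos0(id23) recv 81: fwd; pos1(id68) recv 66: drop
Round 3: pos4(id81) recv 68: drop; pos1(id68) recv 81: fwd
Round 4: pos2(id49) recv 81: fwd
Round 5: pos3(id48) recv 81: fwd
Round 6: pos4(id81) recv 81: ELECTED
Message ID 66 originates at pos 5; dropped at pos 1 in round 2

Answer: 2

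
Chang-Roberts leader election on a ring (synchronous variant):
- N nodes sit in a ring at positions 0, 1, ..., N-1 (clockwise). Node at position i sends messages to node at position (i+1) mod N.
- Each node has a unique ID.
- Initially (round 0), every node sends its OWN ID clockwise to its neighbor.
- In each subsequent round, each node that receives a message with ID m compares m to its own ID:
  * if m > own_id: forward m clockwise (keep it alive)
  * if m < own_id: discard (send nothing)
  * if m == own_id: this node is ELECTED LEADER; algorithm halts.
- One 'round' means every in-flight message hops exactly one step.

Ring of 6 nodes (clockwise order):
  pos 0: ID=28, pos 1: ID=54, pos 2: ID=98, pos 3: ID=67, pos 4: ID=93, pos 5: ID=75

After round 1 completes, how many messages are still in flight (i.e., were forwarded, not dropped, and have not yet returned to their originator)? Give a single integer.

Round 1: pos1(id54) recv 28: drop; pos2(id98) recv 54: drop; pos3(id67) recv 98: fwd; pos4(id93) recv 67: drop; pos5(id75) recv 93: fwd; pos0(id28) recv 75: fwd
After round 1: 3 messages still in flight

Answer: 3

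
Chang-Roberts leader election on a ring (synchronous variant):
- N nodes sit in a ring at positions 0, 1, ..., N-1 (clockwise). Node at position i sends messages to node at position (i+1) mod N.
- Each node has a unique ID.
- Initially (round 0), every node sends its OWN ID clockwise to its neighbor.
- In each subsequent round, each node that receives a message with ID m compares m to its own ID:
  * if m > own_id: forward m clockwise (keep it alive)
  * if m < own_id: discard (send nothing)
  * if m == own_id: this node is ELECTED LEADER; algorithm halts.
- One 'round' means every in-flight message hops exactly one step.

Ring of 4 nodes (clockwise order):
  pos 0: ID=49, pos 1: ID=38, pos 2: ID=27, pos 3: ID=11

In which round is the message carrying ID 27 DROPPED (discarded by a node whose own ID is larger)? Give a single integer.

Answer: 2

Derivation:
Round 1: pos1(id38) recv 49: fwd; pos2(id27) recv 38: fwd; pos3(id11) recv 27: fwd; pos0(id49) recv 11: drop
Round 2: pos2(id27) recv 49: fwd; pos3(id11) recv 38: fwd; pos0(id49) recv 27: drop
Round 3: pos3(id11) recv 49: fwd; pos0(id49) recv 38: drop
Round 4: pos0(id49) recv 49: ELECTED
Message ID 27 originates at pos 2; dropped at pos 0 in round 2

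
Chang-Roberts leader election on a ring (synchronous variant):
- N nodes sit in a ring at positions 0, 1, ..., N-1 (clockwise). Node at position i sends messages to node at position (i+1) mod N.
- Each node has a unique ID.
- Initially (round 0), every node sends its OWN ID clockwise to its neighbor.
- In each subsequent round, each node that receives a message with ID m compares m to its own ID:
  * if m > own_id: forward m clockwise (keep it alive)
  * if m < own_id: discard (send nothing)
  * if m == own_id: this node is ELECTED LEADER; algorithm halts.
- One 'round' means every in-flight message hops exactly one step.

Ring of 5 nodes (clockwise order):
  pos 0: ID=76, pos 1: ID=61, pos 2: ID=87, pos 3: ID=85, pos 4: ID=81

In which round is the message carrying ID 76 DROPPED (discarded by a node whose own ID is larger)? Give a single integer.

Round 1: pos1(id61) recv 76: fwd; pos2(id87) recv 61: drop; pos3(id85) recv 87: fwd; pos4(id81) recv 85: fwd; pos0(id76) recv 81: fwd
Round 2: pos2(id87) recv 76: drop; pos4(id81) recv 87: fwd; pos0(id76) recv 85: fwd; pos1(id61) recv 81: fwd
Round 3: pos0(id76) recv 87: fwd; pos1(id61) recv 85: fwd; pos2(id87) recv 81: drop
Round 4: pos1(id61) recv 87: fwd; pos2(id87) recv 85: drop
Round 5: pos2(id87) recv 87: ELECTED
Message ID 76 originates at pos 0; dropped at pos 2 in round 2

Answer: 2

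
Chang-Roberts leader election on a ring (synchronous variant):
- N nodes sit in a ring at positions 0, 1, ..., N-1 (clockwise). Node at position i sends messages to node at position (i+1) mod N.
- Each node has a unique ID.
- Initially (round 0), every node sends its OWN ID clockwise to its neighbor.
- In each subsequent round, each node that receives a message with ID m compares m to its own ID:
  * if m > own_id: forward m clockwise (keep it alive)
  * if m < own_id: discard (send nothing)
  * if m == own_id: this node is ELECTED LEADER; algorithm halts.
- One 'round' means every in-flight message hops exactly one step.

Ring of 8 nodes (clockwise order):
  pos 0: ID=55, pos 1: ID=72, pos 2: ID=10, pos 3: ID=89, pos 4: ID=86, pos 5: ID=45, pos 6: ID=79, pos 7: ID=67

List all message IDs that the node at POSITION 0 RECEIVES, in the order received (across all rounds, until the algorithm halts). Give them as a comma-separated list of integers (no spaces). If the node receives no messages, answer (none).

Round 1: pos1(id72) recv 55: drop; pos2(id10) recv 72: fwd; pos3(id89) recv 10: drop; pos4(id86) recv 89: fwd; pos5(id45) recv 86: fwd; pos6(id79) recv 45: drop; pos7(id67) recv 79: fwd; pos0(id55) recv 67: fwd
Round 2: pos3(id89) recv 72: drop; pos5(id45) recv 89: fwd; pos6(id79) recv 86: fwd; pos0(id55) recv 79: fwd; pos1(id72) recv 67: drop
Round 3: pos6(id79) recv 89: fwd; pos7(id67) recv 86: fwd; pos1(id72) recv 79: fwd
Round 4: pos7(id67) recv 89: fwd; pos0(id55) recv 86: fwd; pos2(id10) recv 79: fwd
Round 5: pos0(id55) recv 89: fwd; pos1(id72) recv 86: fwd; pos3(id89) recv 79: drop
Round 6: pos1(id72) recv 89: fwd; pos2(id10) recv 86: fwd
Round 7: pos2(id10) recv 89: fwd; pos3(id89) recv 86: drop
Round 8: pos3(id89) recv 89: ELECTED

Answer: 67,79,86,89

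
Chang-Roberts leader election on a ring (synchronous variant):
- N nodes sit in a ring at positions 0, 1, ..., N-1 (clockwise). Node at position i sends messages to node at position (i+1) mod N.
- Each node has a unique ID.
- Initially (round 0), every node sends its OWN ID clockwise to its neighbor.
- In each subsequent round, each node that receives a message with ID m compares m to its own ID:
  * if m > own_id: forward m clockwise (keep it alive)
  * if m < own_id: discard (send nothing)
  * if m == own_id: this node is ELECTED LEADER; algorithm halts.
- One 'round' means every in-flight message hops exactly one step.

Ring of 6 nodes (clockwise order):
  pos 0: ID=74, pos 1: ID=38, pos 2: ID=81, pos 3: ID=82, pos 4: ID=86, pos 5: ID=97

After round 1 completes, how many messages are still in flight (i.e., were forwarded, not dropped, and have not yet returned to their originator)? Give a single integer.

Answer: 2

Derivation:
Round 1: pos1(id38) recv 74: fwd; pos2(id81) recv 38: drop; pos3(id82) recv 81: drop; pos4(id86) recv 82: drop; pos5(id97) recv 86: drop; pos0(id74) recv 97: fwd
After round 1: 2 messages still in flight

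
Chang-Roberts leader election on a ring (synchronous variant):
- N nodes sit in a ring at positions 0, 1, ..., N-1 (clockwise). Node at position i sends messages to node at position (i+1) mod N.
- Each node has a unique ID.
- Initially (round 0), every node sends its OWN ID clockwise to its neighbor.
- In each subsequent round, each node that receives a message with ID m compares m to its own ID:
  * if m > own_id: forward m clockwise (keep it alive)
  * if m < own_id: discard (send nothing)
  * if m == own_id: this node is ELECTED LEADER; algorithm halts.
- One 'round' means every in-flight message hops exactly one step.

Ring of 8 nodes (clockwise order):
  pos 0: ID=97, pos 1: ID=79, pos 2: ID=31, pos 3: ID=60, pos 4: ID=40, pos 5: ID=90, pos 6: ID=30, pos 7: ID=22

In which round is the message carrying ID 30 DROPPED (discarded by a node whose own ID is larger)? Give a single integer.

Answer: 2

Derivation:
Round 1: pos1(id79) recv 97: fwd; pos2(id31) recv 79: fwd; pos3(id60) recv 31: drop; pos4(id40) recv 60: fwd; pos5(id90) recv 40: drop; pos6(id30) recv 90: fwd; pos7(id22) recv 30: fwd; pos0(id97) recv 22: drop
Round 2: pos2(id31) recv 97: fwd; pos3(id60) recv 79: fwd; pos5(id90) recv 60: drop; pos7(id22) recv 90: fwd; pos0(id97) recv 30: drop
Round 3: pos3(id60) recv 97: fwd; pos4(id40) recv 79: fwd; pos0(id97) recv 90: drop
Round 4: pos4(id40) recv 97: fwd; pos5(id90) recv 79: drop
Round 5: pos5(id90) recv 97: fwd
Round 6: pos6(id30) recv 97: fwd
Round 7: pos7(id22) recv 97: fwd
Round 8: pos0(id97) recv 97: ELECTED
Message ID 30 originates at pos 6; dropped at pos 0 in round 2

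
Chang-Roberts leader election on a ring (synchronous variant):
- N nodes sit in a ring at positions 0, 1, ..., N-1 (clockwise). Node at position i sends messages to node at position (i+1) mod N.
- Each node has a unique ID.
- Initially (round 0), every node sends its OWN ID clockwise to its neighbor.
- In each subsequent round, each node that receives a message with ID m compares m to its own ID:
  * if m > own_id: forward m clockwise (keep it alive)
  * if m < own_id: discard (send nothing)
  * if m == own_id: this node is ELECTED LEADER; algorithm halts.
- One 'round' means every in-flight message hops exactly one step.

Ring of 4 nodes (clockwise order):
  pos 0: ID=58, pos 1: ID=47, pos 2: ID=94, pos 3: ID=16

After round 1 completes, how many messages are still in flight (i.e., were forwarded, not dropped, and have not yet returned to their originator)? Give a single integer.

Answer: 2

Derivation:
Round 1: pos1(id47) recv 58: fwd; pos2(id94) recv 47: drop; pos3(id16) recv 94: fwd; pos0(id58) recv 16: drop
After round 1: 2 messages still in flight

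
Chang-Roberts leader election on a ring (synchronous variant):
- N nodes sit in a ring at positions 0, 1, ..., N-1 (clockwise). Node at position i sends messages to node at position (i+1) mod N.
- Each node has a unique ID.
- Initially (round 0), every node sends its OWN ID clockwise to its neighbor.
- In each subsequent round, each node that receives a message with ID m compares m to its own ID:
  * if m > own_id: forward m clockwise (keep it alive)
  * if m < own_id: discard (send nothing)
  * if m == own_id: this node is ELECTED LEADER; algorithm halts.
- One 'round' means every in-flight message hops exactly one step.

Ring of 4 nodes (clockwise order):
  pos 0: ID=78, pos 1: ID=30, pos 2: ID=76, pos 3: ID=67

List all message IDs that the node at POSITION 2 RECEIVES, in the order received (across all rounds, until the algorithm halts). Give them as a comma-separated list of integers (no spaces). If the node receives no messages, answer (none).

Round 1: pos1(id30) recv 78: fwd; pos2(id76) recv 30: drop; pos3(id67) recv 76: fwd; pos0(id78) recv 67: drop
Round 2: pos2(id76) recv 78: fwd; pos0(id78) recv 76: drop
Round 3: pos3(id67) recv 78: fwd
Round 4: pos0(id78) recv 78: ELECTED

Answer: 30,78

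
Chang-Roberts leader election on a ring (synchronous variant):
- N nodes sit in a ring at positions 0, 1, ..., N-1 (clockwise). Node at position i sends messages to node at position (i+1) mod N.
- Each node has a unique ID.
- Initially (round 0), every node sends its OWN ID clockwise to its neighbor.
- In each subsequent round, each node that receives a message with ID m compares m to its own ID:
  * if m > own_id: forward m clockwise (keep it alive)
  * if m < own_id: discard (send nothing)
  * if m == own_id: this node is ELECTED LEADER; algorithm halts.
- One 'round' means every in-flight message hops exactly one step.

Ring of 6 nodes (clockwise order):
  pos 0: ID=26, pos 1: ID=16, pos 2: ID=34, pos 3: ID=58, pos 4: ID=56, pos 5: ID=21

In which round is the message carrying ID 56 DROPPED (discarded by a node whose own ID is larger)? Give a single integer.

Answer: 5

Derivation:
Round 1: pos1(id16) recv 26: fwd; pos2(id34) recv 16: drop; pos3(id58) recv 34: drop; pos4(id56) recv 58: fwd; pos5(id21) recv 56: fwd; pos0(id26) recv 21: drop
Round 2: pos2(id34) recv 26: drop; pos5(id21) recv 58: fwd; pos0(id26) recv 56: fwd
Round 3: pos0(id26) recv 58: fwd; pos1(id16) recv 56: fwd
Round 4: pos1(id16) recv 58: fwd; pos2(id34) recv 56: fwd
Round 5: pos2(id34) recv 58: fwd; pos3(id58) recv 56: drop
Round 6: pos3(id58) recv 58: ELECTED
Message ID 56 originates at pos 4; dropped at pos 3 in round 5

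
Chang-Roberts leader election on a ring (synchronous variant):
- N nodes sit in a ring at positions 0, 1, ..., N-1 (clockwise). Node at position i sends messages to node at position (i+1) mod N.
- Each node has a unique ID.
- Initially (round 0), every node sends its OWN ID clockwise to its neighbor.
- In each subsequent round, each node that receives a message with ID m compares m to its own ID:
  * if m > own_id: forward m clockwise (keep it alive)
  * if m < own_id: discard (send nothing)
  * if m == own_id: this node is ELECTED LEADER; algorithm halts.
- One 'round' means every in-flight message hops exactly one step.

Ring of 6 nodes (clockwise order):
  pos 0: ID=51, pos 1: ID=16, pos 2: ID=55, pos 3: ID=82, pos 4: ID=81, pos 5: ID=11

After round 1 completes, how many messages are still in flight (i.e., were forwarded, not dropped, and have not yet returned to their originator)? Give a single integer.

Round 1: pos1(id16) recv 51: fwd; pos2(id55) recv 16: drop; pos3(id82) recv 55: drop; pos4(id81) recv 82: fwd; pos5(id11) recv 81: fwd; pos0(id51) recv 11: drop
After round 1: 3 messages still in flight

Answer: 3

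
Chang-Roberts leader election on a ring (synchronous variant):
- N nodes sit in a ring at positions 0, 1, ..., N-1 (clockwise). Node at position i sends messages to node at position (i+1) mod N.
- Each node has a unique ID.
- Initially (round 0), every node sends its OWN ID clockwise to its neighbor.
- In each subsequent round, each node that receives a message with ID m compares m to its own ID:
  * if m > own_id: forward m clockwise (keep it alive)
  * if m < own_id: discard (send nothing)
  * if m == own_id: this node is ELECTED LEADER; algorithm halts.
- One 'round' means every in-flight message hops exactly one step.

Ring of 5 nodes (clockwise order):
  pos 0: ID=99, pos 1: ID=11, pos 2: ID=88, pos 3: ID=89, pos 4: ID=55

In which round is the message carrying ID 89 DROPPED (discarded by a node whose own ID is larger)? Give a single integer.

Round 1: pos1(id11) recv 99: fwd; pos2(id88) recv 11: drop; pos3(id89) recv 88: drop; pos4(id55) recv 89: fwd; pos0(id99) recv 55: drop
Round 2: pos2(id88) recv 99: fwd; pos0(id99) recv 89: drop
Round 3: pos3(id89) recv 99: fwd
Round 4: pos4(id55) recv 99: fwd
Round 5: pos0(id99) recv 99: ELECTED
Message ID 89 originates at pos 3; dropped at pos 0 in round 2

Answer: 2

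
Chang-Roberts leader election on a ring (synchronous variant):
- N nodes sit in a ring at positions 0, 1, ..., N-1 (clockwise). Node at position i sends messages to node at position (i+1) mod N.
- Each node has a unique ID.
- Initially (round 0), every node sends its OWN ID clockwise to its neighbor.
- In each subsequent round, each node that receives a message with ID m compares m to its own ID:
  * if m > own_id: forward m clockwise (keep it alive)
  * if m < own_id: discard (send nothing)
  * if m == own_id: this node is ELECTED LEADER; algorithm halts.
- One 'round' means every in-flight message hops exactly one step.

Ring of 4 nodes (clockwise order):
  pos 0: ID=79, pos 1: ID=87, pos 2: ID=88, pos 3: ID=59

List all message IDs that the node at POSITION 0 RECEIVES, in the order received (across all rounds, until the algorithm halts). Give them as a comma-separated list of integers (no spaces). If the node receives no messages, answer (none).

Answer: 59,88

Derivation:
Round 1: pos1(id87) recv 79: drop; pos2(id88) recv 87: drop; pos3(id59) recv 88: fwd; pos0(id79) recv 59: drop
Round 2: pos0(id79) recv 88: fwd
Round 3: pos1(id87) recv 88: fwd
Round 4: pos2(id88) recv 88: ELECTED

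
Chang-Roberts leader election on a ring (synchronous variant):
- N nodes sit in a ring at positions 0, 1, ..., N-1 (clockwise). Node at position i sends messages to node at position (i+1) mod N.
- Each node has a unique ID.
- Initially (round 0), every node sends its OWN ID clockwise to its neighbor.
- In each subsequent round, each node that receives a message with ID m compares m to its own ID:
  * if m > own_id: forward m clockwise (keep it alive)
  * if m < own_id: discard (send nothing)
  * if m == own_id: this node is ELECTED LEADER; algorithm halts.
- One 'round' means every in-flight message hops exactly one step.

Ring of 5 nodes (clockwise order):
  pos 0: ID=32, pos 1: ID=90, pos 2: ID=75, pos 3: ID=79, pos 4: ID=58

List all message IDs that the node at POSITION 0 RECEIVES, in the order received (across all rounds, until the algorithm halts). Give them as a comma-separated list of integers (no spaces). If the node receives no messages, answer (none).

Round 1: pos1(id90) recv 32: drop; pos2(id75) recv 90: fwd; pos3(id79) recv 75: drop; pos4(id58) recv 79: fwd; pos0(id32) recv 58: fwd
Round 2: pos3(id79) recv 90: fwd; pos0(id32) recv 79: fwd; pos1(id90) recv 58: drop
Round 3: pos4(id58) recv 90: fwd; pos1(id90) recv 79: drop
Round 4: pos0(id32) recv 90: fwd
Round 5: pos1(id90) recv 90: ELECTED

Answer: 58,79,90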